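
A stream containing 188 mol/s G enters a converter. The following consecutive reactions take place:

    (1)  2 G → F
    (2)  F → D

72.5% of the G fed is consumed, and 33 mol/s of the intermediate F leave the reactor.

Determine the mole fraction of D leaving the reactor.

0.293

Conversion of G: G consumed = 2ξ₁ = 0.725 × 188 → ξ₁ = 68.15 mol/s.
F balance: n_F = 0 + 1ξ₁ − 1ξ₂ = 33 → ξ₂ = (1·68.15 − 33)/1 = 35.15 mol/s.
Outlet amounts (n = n₀ + Σ ν·ξ):
  G: 188 − 2(68.15) = 51.7
  F: 0 + 1(68.15) − 1(35.15) = 33
  D: 0 + 1(35.15) = 35.15
Total out = 119.9 mol/s; y_D = 35.15 / 119.9 = 0.2933.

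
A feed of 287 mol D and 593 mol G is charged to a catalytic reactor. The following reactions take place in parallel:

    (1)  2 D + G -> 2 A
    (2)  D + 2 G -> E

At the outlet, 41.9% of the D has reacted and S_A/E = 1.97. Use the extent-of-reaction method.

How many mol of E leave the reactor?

40.5 mol

Conversion of D: D consumed = 0.419 × 287 = 120.3 mol = 2ξ₁ + 1ξ₂.
Selectivity: 2ξ₁ / (1ξ₂) = 1.97 → ξ₁ = 0.985 ξ₂.
Substitute: (2·0.985 + 1) ξ₂ = 120.3 → ξ₂ = 40.49 mol, ξ₁ = 39.88 mol.
Outlet amounts (n = n₀ + Σ ν·ξ):
  D: 287 − 2(39.88) − 1(40.49) = 166.7
  G: 593 − 1(39.88) − 2(40.49) = 472.1
  A: 0 + 2(39.88) = 79.76
  E: 0 + 1(40.49) = 40.49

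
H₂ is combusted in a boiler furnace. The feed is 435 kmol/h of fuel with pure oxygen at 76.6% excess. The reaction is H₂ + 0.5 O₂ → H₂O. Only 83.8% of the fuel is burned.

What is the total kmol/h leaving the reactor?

Stoichiometric O₂ = 0.5 × 435 = 217.5 kmol/h; O₂ fed = 217.5 × 1.766 = 384.1 kmol/h.
Fuel reacted = 0.838 × 435 → ξ = 364.5 kmol/h.
Outlet (n = n₀ + ν ξ):
  H₂: 435 − 1(364.5) = 70.47
  O₂: 384.1 − 0.5(364.5) = 201.8
  H₂O: 0 + 1(364.5) = 364.5
Total out = 70.47 + 201.8 + 364.5 = 636.8 kmol/h.

637 kmol/h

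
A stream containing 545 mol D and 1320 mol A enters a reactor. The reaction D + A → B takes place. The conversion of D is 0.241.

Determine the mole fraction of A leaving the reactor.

0.686

D reacted = 0.241 × 545 = 131.3 mol; ν_D = −1, so ξ = 131.3/1 = 131.3 mol.
Outlet amounts (n = n₀ + ν ξ):
  D: 545 − 1(131.3) = 413.7
  A: 1320 − 1(131.3) = 1189
  B: 0 + 1(131.3) = 131.3
Total out = 1734 mol; y_A = 1189 / 1734 = 0.6856.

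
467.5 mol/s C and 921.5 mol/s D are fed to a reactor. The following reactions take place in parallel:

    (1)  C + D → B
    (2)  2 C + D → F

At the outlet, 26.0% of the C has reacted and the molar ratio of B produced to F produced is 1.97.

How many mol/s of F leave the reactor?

30.6 mol/s

Conversion of C: C consumed = 0.26 × 467.5 = 121.5 mol/s = 1ξ₁ + 2ξ₂.
Selectivity: 1ξ₁ / (1ξ₂) = 1.97 → ξ₁ = 1.97 ξ₂.
Substitute: (1·1.97 + 2) ξ₂ = 121.5 → ξ₂ = 30.62 mol/s, ξ₁ = 60.32 mol/s.
Outlet amounts (n = n₀ + Σ ν·ξ):
  C: 467.5 − 1(60.32) − 2(30.62) = 345.9
  D: 921.5 − 1(60.32) − 1(30.62) = 830.6
  B: 0 + 1(60.32) = 60.32
  F: 0 + 1(30.62) = 30.62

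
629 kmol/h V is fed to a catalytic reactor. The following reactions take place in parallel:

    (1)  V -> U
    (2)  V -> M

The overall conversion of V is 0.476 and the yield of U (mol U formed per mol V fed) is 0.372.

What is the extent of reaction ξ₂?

ξ₂ = 65.4 kmol/h

Yield of U: 1ξ₁ / 629 = 0.372 → ξ₁ = 234 kmol/h.
Conversion of V: 1ξ₁ + 1ξ₂ = 0.476 × 629 = 299.4 → ξ₂ = 65.42 kmol/h.
Outlet amounts (n = n₀ + Σ ν·ξ):
  V: 629 − 1(234) − 1(65.42) = 329.6
  U: 0 + 1(234) = 234
  M: 0 + 1(65.42) = 65.42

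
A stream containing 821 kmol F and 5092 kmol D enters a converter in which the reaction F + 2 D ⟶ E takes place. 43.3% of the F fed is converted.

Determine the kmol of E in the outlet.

355 kmol

F reacted = 0.433 × 821 = 355.5 kmol; ν_F = −1, so ξ = 355.5/1 = 355.5 kmol.
Outlet amounts (n = n₀ + ν ξ):
  F: 821 − 1(355.5) = 465.5
  D: 5092 − 2(355.5) = 4381
  E: 0 + 1(355.5) = 355.5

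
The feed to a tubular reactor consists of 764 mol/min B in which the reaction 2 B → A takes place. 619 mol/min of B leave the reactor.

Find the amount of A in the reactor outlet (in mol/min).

72.5 mol/min

For B: n = n₀ − 2ξ → 619 = 764 − 2ξ, giving ξ = 72.5 mol/min.
Outlet amounts (n = n₀ + ν ξ):
  B: 764 − 2(72.5) = 619
  A: 0 + 1(72.5) = 72.5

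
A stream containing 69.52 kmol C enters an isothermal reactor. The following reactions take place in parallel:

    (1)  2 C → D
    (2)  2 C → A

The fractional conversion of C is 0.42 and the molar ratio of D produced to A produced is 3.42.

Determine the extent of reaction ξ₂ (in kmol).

ξ₂ = 3.3 kmol

Conversion of C: C consumed = 0.42 × 69.52 = 29.2 kmol = 2ξ₁ + 2ξ₂.
Selectivity: 1ξ₁ / (1ξ₂) = 3.42 → ξ₁ = 3.42 ξ₂.
Substitute: (2·3.42 + 2) ξ₂ = 29.2 → ξ₂ = 3.303 kmol, ξ₁ = 11.3 kmol.
Outlet amounts (n = n₀ + Σ ν·ξ):
  C: 69.52 − 2(11.3) − 2(3.303) = 40.32
  D: 0 + 1(11.3) = 11.3
  A: 0 + 1(3.303) = 3.303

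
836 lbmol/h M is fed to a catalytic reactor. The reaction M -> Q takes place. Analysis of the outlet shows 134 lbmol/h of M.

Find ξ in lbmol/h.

ξ = 702 lbmol/h

For M: n = n₀ − 1ξ → 134 = 836 − 1ξ, giving ξ = 702 lbmol/h.
Outlet amounts (n = n₀ + ν ξ):
  M: 836 − 1(702) = 134
  Q: 0 + 1(702) = 702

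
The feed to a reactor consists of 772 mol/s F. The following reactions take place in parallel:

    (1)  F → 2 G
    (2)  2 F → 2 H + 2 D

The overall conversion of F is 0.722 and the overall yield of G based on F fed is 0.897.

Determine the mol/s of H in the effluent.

Yield of G: 2ξ₁ / 772 = 0.897 → ξ₁ = 346.2 mol/s.
Conversion of F: 1ξ₁ + 2ξ₂ = 0.722 × 772 = 557.4 → ξ₂ = 105.6 mol/s.
Outlet amounts (n = n₀ + Σ ν·ξ):
  F: 772 − 1(346.2) − 2(105.6) = 214.6
  G: 0 + 2(346.2) = 692.5
  H: 0 + 2(105.6) = 211.1
  D: 0 + 2(105.6) = 211.1

211 mol/s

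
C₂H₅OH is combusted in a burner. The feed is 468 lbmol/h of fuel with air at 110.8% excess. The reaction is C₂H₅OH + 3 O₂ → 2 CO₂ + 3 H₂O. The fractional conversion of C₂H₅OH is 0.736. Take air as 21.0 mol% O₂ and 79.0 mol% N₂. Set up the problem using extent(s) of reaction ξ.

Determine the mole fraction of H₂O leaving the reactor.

0.0693

Stoichiometric O₂ = 3 × 468 = 1404 lbmol/h; O₂ fed = 1404 × 2.108 = 2960 lbmol/h.
N₂ fed = 2960 × 79/21 = 11130 lbmol/h.
Fuel reacted = 0.736 × 468 → ξ = 344.4 lbmol/h.
Outlet (n = n₀ + ν ξ):
  C₂H₅OH: 468 − 1(344.4) = 123.6
  O₂: 2960 − 3(344.4) = 1926
  N₂: 11130 (inert)
  CO₂: 0 + 2(344.4) = 688.9
  H₂O: 0 + 3(344.4) = 1033
Total out = 14910 lbmol/h; y_H₂O = 1033 / 14910 = 0.06932.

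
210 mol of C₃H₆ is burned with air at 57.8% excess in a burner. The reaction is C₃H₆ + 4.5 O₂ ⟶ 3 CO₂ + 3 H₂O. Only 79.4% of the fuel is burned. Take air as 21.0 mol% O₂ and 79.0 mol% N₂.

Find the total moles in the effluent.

7390 mol

Stoichiometric O₂ = 4.5 × 210 = 945 mol; O₂ fed = 945 × 1.578 = 1491 mol.
N₂ fed = 1491 × 79/21 = 5610 mol.
Fuel reacted = 0.794 × 210 → ξ = 166.7 mol.
Outlet (n = n₀ + ν ξ):
  C₃H₆: 210 − 1(166.7) = 43.26
  O₂: 1491 − 4.5(166.7) = 740.9
  N₂: 5610 (inert)
  CO₂: 0 + 3(166.7) = 500.2
  H₂O: 0 + 3(166.7) = 500.2
Total out = 43.26 + 740.9 + 5610 + 500.2 + 500.2 = 7394 mol.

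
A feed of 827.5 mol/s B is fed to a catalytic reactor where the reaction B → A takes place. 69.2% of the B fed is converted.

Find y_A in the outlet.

0.692

B reacted = 0.692 × 827.5 = 572.6 mol/s; ν_B = −1, so ξ = 572.6/1 = 572.6 mol/s.
Outlet amounts (n = n₀ + ν ξ):
  B: 827.5 − 1(572.6) = 254.9
  A: 0 + 1(572.6) = 572.6
Total out = 827.5 mol/s; y_A = 572.6 / 827.5 = 0.692.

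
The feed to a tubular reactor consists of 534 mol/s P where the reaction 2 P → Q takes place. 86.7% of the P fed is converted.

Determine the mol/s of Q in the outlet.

231 mol/s

P reacted = 0.867 × 534 = 463 mol/s; ν_P = −2, so ξ = 463/2 = 231.5 mol/s.
Outlet amounts (n = n₀ + ν ξ):
  P: 534 − 2(231.5) = 71.02
  Q: 0 + 1(231.5) = 231.5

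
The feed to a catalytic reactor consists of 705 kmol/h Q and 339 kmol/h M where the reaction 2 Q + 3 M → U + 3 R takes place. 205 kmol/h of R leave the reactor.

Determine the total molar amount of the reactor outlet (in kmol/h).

For R: n = n₀ + 3ξ → 205 = 0 + 3ξ, giving ξ = 68.33 kmol/h.
Outlet amounts (n = n₀ + ν ξ):
  Q: 705 − 2(68.33) = 568.3
  M: 339 − 3(68.33) = 134
  U: 0 + 1(68.33) = 68.33
  R: 0 + 3(68.33) = 205
Total out = 568.3 + 134 + 68.33 + 205 = 975.7 kmol/h.

976 kmol/h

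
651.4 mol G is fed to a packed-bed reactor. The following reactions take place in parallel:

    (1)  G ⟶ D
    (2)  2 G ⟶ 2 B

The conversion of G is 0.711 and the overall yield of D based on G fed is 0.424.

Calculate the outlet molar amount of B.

Yield of D: 1ξ₁ / 651.4 = 0.424 → ξ₁ = 276.2 mol.
Conversion of G: 1ξ₁ + 2ξ₂ = 0.711 × 651.4 = 463.1 → ξ₂ = 93.48 mol.
Outlet amounts (n = n₀ + Σ ν·ξ):
  G: 651.4 − 1(276.2) − 2(93.48) = 188.3
  D: 0 + 1(276.2) = 276.2
  B: 0 + 2(93.48) = 187

187 mol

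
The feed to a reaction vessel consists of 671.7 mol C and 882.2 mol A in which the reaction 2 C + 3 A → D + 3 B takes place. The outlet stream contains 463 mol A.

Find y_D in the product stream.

For A: n = n₀ − 3ξ → 463 = 882.2 − 3ξ, giving ξ = 139.7 mol.
Outlet amounts (n = n₀ + ν ξ):
  C: 671.7 − 2(139.7) = 392.2
  A: 882.2 − 3(139.7) = 463
  D: 0 + 1(139.7) = 139.7
  B: 0 + 3(139.7) = 419.2
Total out = 1414 mol; y_D = 139.7 / 1414 = 0.09881.

0.0988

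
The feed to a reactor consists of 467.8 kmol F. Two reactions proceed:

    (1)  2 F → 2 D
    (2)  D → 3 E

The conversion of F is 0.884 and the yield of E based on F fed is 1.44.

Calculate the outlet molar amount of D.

189 kmol

Conversion of F: F consumed = 2ξ₁ = 0.884 × 467.8 → ξ₁ = 206.8 kmol.
Yield of E: 3ξ₂ / 467.8 = 1.44 → ξ₂ = 224.5 kmol.
Outlet amounts (n = n₀ + Σ ν·ξ):
  F: 467.8 − 2(206.8) = 54.26
  D: 0 + 2(206.8) − 1(224.5) = 189
  E: 0 + 3(224.5) = 673.6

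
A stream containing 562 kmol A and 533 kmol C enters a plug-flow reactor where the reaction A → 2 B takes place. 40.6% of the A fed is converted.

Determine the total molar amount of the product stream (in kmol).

1320 kmol

A reacted = 0.406 × 562 = 228.2 kmol; ν_A = −1, so ξ = 228.2/1 = 228.2 kmol.
Outlet amounts (n = n₀ + ν ξ):
  A: 562 − 1(228.2) = 333.8
  B: 0 + 2(228.2) = 456.3
  C: 533 (inert)
Total out = 333.8 + 456.3 + 533 = 1323 kmol.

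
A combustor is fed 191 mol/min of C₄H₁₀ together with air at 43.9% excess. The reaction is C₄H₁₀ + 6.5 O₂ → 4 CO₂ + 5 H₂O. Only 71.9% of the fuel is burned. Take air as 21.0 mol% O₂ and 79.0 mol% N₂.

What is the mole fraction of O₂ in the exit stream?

0.1

Stoichiometric O₂ = 6.5 × 191 = 1242 mol/min; O₂ fed = 1242 × 1.439 = 1787 mol/min.
N₂ fed = 1787 × 79/21 = 6721 mol/min.
Fuel reacted = 0.719 × 191 → ξ = 137.3 mol/min.
Outlet (n = n₀ + ν ξ):
  C₄H₁₀: 191 − 1(137.3) = 53.67
  O₂: 1787 − 6.5(137.3) = 893.9
  N₂: 6721 (inert)
  CO₂: 0 + 4(137.3) = 549.3
  H₂O: 0 + 5(137.3) = 686.6
Total out = 8904 mol/min; y_O₂ = 893.9 / 8904 = 0.1004.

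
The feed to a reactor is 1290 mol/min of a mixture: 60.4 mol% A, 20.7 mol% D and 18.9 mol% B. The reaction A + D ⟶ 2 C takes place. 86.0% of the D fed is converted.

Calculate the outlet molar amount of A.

D reacted = 0.86 × 267 = 229.6 mol/min; ν_D = −1, so ξ = 229.6/1 = 229.6 mol/min.
Outlet amounts (n = n₀ + ν ξ):
  A: 779.2 − 1(229.6) = 549.5
  D: 267 − 1(229.6) = 37.38
  C: 0 + 2(229.6) = 459.3
  B: 243.8 (inert)

550 mol/min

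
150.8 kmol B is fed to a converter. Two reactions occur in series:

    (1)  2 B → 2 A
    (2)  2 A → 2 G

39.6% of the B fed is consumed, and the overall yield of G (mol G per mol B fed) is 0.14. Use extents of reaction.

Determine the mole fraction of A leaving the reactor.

Conversion of B: B consumed = 2ξ₁ = 0.396 × 150.8 → ξ₁ = 29.86 kmol.
Yield of G: 2ξ₂ / 150.8 = 0.14 → ξ₂ = 10.56 kmol.
Outlet amounts (n = n₀ + Σ ν·ξ):
  B: 150.8 − 2(29.86) = 91.08
  A: 0 + 2(29.86) − 2(10.56) = 38.6
  G: 0 + 2(10.56) = 21.11
Total out = 150.8 kmol; y_A = 38.6 / 150.8 = 0.256.

0.256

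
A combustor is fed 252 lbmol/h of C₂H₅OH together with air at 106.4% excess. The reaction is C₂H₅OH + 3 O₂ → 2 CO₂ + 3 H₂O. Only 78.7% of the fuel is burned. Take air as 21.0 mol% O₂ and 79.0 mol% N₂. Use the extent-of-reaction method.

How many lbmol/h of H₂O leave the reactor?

595 lbmol/h

Stoichiometric O₂ = 3 × 252 = 756 lbmol/h; O₂ fed = 756 × 2.064 = 1560 lbmol/h.
N₂ fed = 1560 × 79/21 = 5870 lbmol/h.
Fuel reacted = 0.787 × 252 → ξ = 198.3 lbmol/h.
Outlet (n = n₀ + ν ξ):
  C₂H₅OH: 252 − 1(198.3) = 53.68
  O₂: 1560 − 3(198.3) = 965.4
  N₂: 5870 (inert)
  CO₂: 0 + 2(198.3) = 396.6
  H₂O: 0 + 3(198.3) = 595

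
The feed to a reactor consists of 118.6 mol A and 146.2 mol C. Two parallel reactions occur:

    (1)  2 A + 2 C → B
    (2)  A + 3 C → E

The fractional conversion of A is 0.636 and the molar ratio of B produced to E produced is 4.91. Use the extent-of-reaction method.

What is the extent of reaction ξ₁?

ξ₁ = 34.2 mol

Conversion of A: A consumed = 0.636 × 118.6 = 75.43 mol = 2ξ₁ + 1ξ₂.
Selectivity: 1ξ₁ / (1ξ₂) = 4.91 → ξ₁ = 4.91 ξ₂.
Substitute: (2·4.91 + 1) ξ₂ = 75.43 → ξ₂ = 6.971 mol, ξ₁ = 34.23 mol.
Outlet amounts (n = n₀ + Σ ν·ξ):
  A: 118.6 − 2(34.23) − 1(6.971) = 43.17
  C: 146.2 − 2(34.23) − 3(6.971) = 56.83
  B: 0 + 1(34.23) = 34.23
  E: 0 + 1(6.971) = 6.971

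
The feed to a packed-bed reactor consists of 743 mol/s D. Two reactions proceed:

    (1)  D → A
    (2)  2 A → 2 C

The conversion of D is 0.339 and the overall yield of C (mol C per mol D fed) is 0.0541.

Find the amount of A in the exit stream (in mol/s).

212 mol/s

Conversion of D: D consumed = 1ξ₁ = 0.339 × 743 → ξ₁ = 251.9 mol/s.
Yield of C: 2ξ₂ / 743 = 0.0541 → ξ₂ = 20.1 mol/s.
Outlet amounts (n = n₀ + Σ ν·ξ):
  D: 743 − 1(251.9) = 491.1
  A: 0 + 1(251.9) − 2(20.1) = 211.7
  C: 0 + 2(20.1) = 40.2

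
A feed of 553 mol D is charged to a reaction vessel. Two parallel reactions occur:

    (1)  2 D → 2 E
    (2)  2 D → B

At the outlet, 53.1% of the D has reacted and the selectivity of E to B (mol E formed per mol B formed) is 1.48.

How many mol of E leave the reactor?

125 mol

Conversion of D: D consumed = 0.531 × 553 = 293.6 mol = 2ξ₁ + 2ξ₂.
Selectivity: 2ξ₁ / (1ξ₂) = 1.48 → ξ₁ = 0.74 ξ₂.
Substitute: (2·0.74 + 2) ξ₂ = 293.6 → ξ₂ = 84.38 mol, ξ₁ = 62.44 mol.
Outlet amounts (n = n₀ + Σ ν·ξ):
  D: 553 − 2(62.44) − 2(84.38) = 259.4
  E: 0 + 2(62.44) = 124.9
  B: 0 + 1(84.38) = 84.38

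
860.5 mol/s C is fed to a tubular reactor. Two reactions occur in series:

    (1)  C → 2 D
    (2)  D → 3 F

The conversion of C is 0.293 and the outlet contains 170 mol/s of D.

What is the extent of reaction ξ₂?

Conversion of C: C consumed = 1ξ₁ = 0.293 × 860.5 → ξ₁ = 252.1 mol/s.
D balance: n_D = 0 + 2ξ₁ − 1ξ₂ = 170 → ξ₂ = (2·252.1 − 170)/1 = 334.3 mol/s.
Outlet amounts (n = n₀ + Σ ν·ξ):
  C: 860.5 − 1(252.1) = 608.4
  D: 0 + 2(252.1) − 1(334.3) = 170
  F: 0 + 3(334.3) = 1003

ξ₂ = 334 mol/s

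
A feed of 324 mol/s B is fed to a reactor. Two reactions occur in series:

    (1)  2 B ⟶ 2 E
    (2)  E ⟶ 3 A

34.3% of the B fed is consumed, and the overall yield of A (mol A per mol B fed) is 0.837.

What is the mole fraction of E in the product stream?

Conversion of B: B consumed = 2ξ₁ = 0.343 × 324 → ξ₁ = 55.57 mol/s.
Yield of A: 3ξ₂ / 324 = 0.837 → ξ₂ = 90.4 mol/s.
Outlet amounts (n = n₀ + Σ ν·ξ):
  B: 324 − 2(55.57) = 212.9
  E: 0 + 2(55.57) − 1(90.4) = 20.74
  A: 0 + 3(90.4) = 271.2
Total out = 504.8 mol/s; y_E = 20.74 / 504.8 = 0.04108.

0.0411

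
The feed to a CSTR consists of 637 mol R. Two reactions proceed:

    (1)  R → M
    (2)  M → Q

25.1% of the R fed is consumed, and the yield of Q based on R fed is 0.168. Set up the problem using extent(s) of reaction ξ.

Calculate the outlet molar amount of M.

52.9 mol

Conversion of R: R consumed = 1ξ₁ = 0.251 × 637 → ξ₁ = 159.9 mol.
Yield of Q: 1ξ₂ / 637 = 0.168 → ξ₂ = 107 mol.
Outlet amounts (n = n₀ + Σ ν·ξ):
  R: 637 − 1(159.9) = 477.1
  M: 0 + 1(159.9) − 1(107) = 52.87
  Q: 0 + 1(107) = 107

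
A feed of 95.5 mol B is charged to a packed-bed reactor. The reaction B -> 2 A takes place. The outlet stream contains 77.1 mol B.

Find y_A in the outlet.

0.323

For B: n = n₀ − 1ξ → 77.1 = 95.5 − 1ξ, giving ξ = 18.4 mol.
Outlet amounts (n = n₀ + ν ξ):
  B: 95.5 − 1(18.4) = 77.1
  A: 0 + 2(18.4) = 36.8
Total out = 113.9 mol; y_A = 36.8 / 113.9 = 0.3231.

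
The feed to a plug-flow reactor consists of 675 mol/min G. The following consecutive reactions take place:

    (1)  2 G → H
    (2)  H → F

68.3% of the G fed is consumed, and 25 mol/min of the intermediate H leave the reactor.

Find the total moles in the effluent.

Conversion of G: G consumed = 2ξ₁ = 0.683 × 675 → ξ₁ = 230.5 mol/min.
H balance: n_H = 0 + 1ξ₁ − 1ξ₂ = 25 → ξ₂ = (1·230.5 − 25)/1 = 205.5 mol/min.
Outlet amounts (n = n₀ + Σ ν·ξ):
  G: 675 − 2(230.5) = 214
  H: 0 + 1(230.5) − 1(205.5) = 25
  F: 0 + 1(205.5) = 205.5
Total out = 214 + 25 + 205.5 = 444.5 mol/min.

444 mol/min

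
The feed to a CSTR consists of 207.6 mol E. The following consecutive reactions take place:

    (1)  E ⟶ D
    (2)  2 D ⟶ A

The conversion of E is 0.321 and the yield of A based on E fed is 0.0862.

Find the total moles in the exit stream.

Conversion of E: E consumed = 1ξ₁ = 0.321 × 207.6 → ξ₁ = 66.64 mol.
Yield of A: 1ξ₂ / 207.6 = 0.0862 → ξ₂ = 17.9 mol.
Outlet amounts (n = n₀ + Σ ν·ξ):
  E: 207.6 − 1(66.64) = 141
  D: 0 + 1(66.64) − 2(17.9) = 30.85
  A: 0 + 1(17.9) = 17.9
Total out = 141 + 30.85 + 17.9 = 189.7 mol.

190 mol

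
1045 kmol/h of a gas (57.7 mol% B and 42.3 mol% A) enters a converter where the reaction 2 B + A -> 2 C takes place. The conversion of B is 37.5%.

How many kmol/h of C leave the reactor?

B reacted = 0.375 × 603 = 226.1 kmol/h; ν_B = −2, so ξ = 226.1/2 = 113.1 kmol/h.
Outlet amounts (n = n₀ + ν ξ):
  B: 603 − 2(113.1) = 376.9
  A: 442 − 1(113.1) = 329
  C: 0 + 2(113.1) = 226.1

226 kmol/h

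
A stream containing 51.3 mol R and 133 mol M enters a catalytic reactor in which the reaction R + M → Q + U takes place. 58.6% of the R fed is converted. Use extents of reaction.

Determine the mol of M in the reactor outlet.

R reacted = 0.586 × 51.3 = 30.06 mol; ν_R = −1, so ξ = 30.06/1 = 30.06 mol.
Outlet amounts (n = n₀ + ν ξ):
  R: 51.3 − 1(30.06) = 21.24
  M: 133 − 1(30.06) = 102.9
  Q: 0 + 1(30.06) = 30.06
  U: 0 + 1(30.06) = 30.06

103 mol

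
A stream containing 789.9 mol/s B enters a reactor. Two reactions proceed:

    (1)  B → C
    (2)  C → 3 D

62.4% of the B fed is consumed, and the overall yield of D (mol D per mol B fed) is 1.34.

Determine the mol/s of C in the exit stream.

Conversion of B: B consumed = 1ξ₁ = 0.624 × 789.9 → ξ₁ = 492.9 mol/s.
Yield of D: 3ξ₂ / 789.9 = 1.34 → ξ₂ = 352.8 mol/s.
Outlet amounts (n = n₀ + Σ ν·ξ):
  B: 789.9 − 1(492.9) = 297
  C: 0 + 1(492.9) − 1(352.8) = 140.1
  D: 0 + 3(352.8) = 1058

140 mol/s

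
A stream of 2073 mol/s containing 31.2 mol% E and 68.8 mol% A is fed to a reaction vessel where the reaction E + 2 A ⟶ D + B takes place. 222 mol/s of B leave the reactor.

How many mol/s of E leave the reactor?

425 mol/s

For B: n = n₀ + 1ξ → 222 = 0 + 1ξ, giving ξ = 222 mol/s.
Outlet amounts (n = n₀ + ν ξ):
  E: 646.8 − 1(222) = 424.8
  A: 1426 − 2(222) = 982.2
  D: 0 + 1(222) = 222
  B: 0 + 1(222) = 222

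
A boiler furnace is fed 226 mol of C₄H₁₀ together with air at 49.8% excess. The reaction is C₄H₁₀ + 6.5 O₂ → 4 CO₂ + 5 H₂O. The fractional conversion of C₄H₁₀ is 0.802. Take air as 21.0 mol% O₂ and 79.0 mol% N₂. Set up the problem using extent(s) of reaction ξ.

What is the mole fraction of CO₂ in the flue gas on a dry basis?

Stoichiometric O₂ = 6.5 × 226 = 1469 mol; O₂ fed = 1469 × 1.498 = 2201 mol.
N₂ fed = 2201 × 79/21 = 8278 mol.
Fuel reacted = 0.802 × 226 → ξ = 181.3 mol.
Outlet (n = n₀ + ν ξ):
  C₄H₁₀: 226 − 1(181.3) = 44.75
  O₂: 2201 − 6.5(181.3) = 1022
  N₂: 8278 (inert)
  CO₂: 0 + 4(181.3) = 725
  H₂O: 0 + 5(181.3) = 906.3
Dry total = 10070 mol; y_CO₂ (dry) = 725 / 10070 = 0.07199.

0.072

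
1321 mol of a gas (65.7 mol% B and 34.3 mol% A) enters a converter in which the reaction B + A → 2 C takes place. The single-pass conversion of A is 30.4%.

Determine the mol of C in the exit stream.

A reacted = 0.304 × 453.1 = 137.7 mol; ν_A = −1, so ξ = 137.7/1 = 137.7 mol.
Outlet amounts (n = n₀ + ν ξ):
  B: 867.9 − 1(137.7) = 730.2
  A: 453.1 − 1(137.7) = 315.4
  C: 0 + 2(137.7) = 275.5

275 mol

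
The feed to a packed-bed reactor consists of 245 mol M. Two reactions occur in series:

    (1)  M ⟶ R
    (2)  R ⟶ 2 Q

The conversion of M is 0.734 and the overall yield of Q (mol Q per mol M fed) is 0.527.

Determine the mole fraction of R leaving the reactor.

Conversion of M: M consumed = 1ξ₁ = 0.734 × 245 → ξ₁ = 179.8 mol.
Yield of Q: 2ξ₂ / 245 = 0.527 → ξ₂ = 64.56 mol.
Outlet amounts (n = n₀ + Σ ν·ξ):
  M: 245 − 1(179.8) = 65.17
  R: 0 + 1(179.8) − 1(64.56) = 115.3
  Q: 0 + 2(64.56) = 129.1
Total out = 309.6 mol; y_R = 115.3 / 309.6 = 0.3724.

0.372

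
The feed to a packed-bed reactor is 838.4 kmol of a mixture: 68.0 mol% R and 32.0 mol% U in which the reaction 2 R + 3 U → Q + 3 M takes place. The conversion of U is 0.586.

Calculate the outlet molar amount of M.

U reacted = 0.586 × 268.3 = 157.2 kmol; ν_U = −3, so ξ = 157.2/3 = 52.41 kmol.
Outlet amounts (n = n₀ + ν ξ):
  R: 570.1 − 2(52.41) = 465.3
  U: 268.3 − 3(52.41) = 111.1
  Q: 0 + 1(52.41) = 52.41
  M: 0 + 3(52.41) = 157.2

157 kmol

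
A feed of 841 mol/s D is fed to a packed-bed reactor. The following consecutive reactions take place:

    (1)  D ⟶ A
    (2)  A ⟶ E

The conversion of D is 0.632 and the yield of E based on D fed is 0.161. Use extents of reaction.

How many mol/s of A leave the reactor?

396 mol/s

Conversion of D: D consumed = 1ξ₁ = 0.632 × 841 → ξ₁ = 531.5 mol/s.
Yield of E: 1ξ₂ / 841 = 0.161 → ξ₂ = 135.4 mol/s.
Outlet amounts (n = n₀ + Σ ν·ξ):
  D: 841 − 1(531.5) = 309.5
  A: 0 + 1(531.5) − 1(135.4) = 396.1
  E: 0 + 1(135.4) = 135.4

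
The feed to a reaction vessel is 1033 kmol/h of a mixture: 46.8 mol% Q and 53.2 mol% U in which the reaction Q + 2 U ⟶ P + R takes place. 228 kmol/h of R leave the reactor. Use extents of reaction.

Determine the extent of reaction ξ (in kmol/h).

For R: n = n₀ + 1ξ → 228 = 0 + 1ξ, giving ξ = 228 kmol/h.
Outlet amounts (n = n₀ + ν ξ):
  Q: 483.4 − 1(228) = 255.4
  U: 549.6 − 2(228) = 93.56
  P: 0 + 1(228) = 228
  R: 0 + 1(228) = 228

ξ = 228 kmol/h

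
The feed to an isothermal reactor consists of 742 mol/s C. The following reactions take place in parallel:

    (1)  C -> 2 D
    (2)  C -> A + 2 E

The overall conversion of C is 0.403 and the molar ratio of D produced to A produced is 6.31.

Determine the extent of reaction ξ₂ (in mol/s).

ξ₂ = 72 mol/s

Conversion of C: C consumed = 0.403 × 742 = 299 mol/s = 1ξ₁ + 1ξ₂.
Selectivity: 2ξ₁ / (1ξ₂) = 6.31 → ξ₁ = 3.155 ξ₂.
Substitute: (1·3.155 + 1) ξ₂ = 299 → ξ₂ = 71.97 mol/s, ξ₁ = 227.1 mol/s.
Outlet amounts (n = n₀ + Σ ν·ξ):
  C: 742 − 1(227.1) − 1(71.97) = 443
  D: 0 + 2(227.1) = 454.1
  A: 0 + 1(71.97) = 71.97
  E: 0 + 2(71.97) = 143.9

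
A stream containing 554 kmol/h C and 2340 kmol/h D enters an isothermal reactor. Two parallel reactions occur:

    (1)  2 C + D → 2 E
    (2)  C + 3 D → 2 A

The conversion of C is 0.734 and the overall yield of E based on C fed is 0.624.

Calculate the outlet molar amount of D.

Yield of E: 2ξ₁ / 554 = 0.624 → ξ₁ = 172.8 kmol/h.
Conversion of C: 2ξ₁ + 1ξ₂ = 0.734 × 554 = 406.6 → ξ₂ = 60.94 kmol/h.
Outlet amounts (n = n₀ + Σ ν·ξ):
  C: 554 − 2(172.8) − 1(60.94) = 147.4
  D: 2340 − 1(172.8) − 3(60.94) = 1984
  E: 0 + 2(172.8) = 345.7
  A: 0 + 2(60.94) = 121.9

1980 kmol/h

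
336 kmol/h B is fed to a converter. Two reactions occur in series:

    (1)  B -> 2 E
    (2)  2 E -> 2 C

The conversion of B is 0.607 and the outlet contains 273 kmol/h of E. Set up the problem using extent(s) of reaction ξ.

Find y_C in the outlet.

Conversion of B: B consumed = 1ξ₁ = 0.607 × 336 → ξ₁ = 204 kmol/h.
E balance: n_E = 0 + 2ξ₁ − 2ξ₂ = 273 → ξ₂ = (2·204 − 273)/2 = 67.45 kmol/h.
Outlet amounts (n = n₀ + Σ ν·ξ):
  B: 336 − 1(204) = 132
  E: 0 + 2(204) − 2(67.45) = 273
  C: 0 + 2(67.45) = 134.9
Total out = 540 kmol/h; y_C = 134.9 / 540 = 0.2498.

0.25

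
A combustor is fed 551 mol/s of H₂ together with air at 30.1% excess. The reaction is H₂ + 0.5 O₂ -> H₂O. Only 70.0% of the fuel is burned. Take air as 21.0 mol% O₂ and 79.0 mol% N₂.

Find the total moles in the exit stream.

Stoichiometric O₂ = 0.5 × 551 = 275.5 mol/s; O₂ fed = 275.5 × 1.301 = 358.4 mol/s.
N₂ fed = 358.4 × 79/21 = 1348 mol/s.
Fuel reacted = 0.7 × 551 → ξ = 385.7 mol/s.
Outlet (n = n₀ + ν ξ):
  H₂: 551 − 1(385.7) = 165.3
  O₂: 358.4 − 0.5(385.7) = 165.6
  N₂: 1348 (inert)
  H₂O: 0 + 1(385.7) = 385.7
Total out = 165.3 + 165.6 + 1348 + 385.7 = 2065 mol/s.

2060 mol/s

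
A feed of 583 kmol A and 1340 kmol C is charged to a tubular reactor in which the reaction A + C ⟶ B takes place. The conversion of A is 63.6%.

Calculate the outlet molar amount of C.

A reacted = 0.636 × 583 = 370.8 kmol; ν_A = −1, so ξ = 370.8/1 = 370.8 kmol.
Outlet amounts (n = n₀ + ν ξ):
  A: 583 − 1(370.8) = 212.2
  C: 1340 − 1(370.8) = 969.2
  B: 0 + 1(370.8) = 370.8

969 kmol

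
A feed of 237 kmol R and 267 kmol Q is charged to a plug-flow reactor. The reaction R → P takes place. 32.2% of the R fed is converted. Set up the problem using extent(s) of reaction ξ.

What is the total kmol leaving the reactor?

R reacted = 0.322 × 237 = 76.31 kmol; ν_R = −1, so ξ = 76.31/1 = 76.31 kmol.
Outlet amounts (n = n₀ + ν ξ):
  R: 237 − 1(76.31) = 160.7
  P: 0 + 1(76.31) = 76.31
  Q: 267 (inert)
Total out = 160.7 + 76.31 + 267 = 504 kmol.

504 kmol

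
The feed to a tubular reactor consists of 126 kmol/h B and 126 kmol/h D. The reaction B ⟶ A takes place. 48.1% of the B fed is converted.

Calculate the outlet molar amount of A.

B reacted = 0.481 × 126 = 60.61 kmol/h; ν_B = −1, so ξ = 60.61/1 = 60.61 kmol/h.
Outlet amounts (n = n₀ + ν ξ):
  B: 126 − 1(60.61) = 65.39
  A: 0 + 1(60.61) = 60.61
  D: 126 (inert)

60.6 kmol/h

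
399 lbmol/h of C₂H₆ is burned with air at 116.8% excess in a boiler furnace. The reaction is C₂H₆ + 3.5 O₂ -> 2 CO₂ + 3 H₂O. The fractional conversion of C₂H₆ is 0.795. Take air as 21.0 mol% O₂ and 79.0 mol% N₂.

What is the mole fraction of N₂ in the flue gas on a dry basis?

0.812

Stoichiometric O₂ = 3.5 × 399 = 1396 lbmol/h; O₂ fed = 1396 × 2.168 = 3028 lbmol/h.
N₂ fed = 3028 × 79/21 = 11390 lbmol/h.
Fuel reacted = 0.795 × 399 → ξ = 317.2 lbmol/h.
Outlet (n = n₀ + ν ξ):
  C₂H₆: 399 − 1(317.2) = 81.79
  O₂: 3028 − 3.5(317.2) = 1917
  N₂: 11390 (inert)
  CO₂: 0 + 2(317.2) = 634.4
  H₂O: 0 + 3(317.2) = 951.6
Dry total = 14020 lbmol/h; y_N₂ (dry) = 11390 / 14020 = 0.8122.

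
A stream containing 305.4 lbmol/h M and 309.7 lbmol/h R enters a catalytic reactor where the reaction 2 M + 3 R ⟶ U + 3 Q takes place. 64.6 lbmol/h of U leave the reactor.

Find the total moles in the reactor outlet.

For U: n = n₀ + 1ξ → 64.6 = 0 + 1ξ, giving ξ = 64.6 lbmol/h.
Outlet amounts (n = n₀ + ν ξ):
  M: 305.4 − 2(64.6) = 176.2
  R: 309.7 − 3(64.6) = 115.9
  U: 0 + 1(64.6) = 64.6
  Q: 0 + 3(64.6) = 193.8
Total out = 176.2 + 115.9 + 64.6 + 193.8 = 550.5 lbmol/h.

550 lbmol/h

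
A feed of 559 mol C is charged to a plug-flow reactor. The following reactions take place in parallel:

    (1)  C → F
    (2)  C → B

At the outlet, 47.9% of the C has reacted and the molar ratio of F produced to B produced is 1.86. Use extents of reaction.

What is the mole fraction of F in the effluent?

0.312

Conversion of C: C consumed = 0.479 × 559 = 267.8 mol = 1ξ₁ + 1ξ₂.
Selectivity: 1ξ₁ / (1ξ₂) = 1.86 → ξ₁ = 1.86 ξ₂.
Substitute: (1·1.86 + 1) ξ₂ = 267.8 → ξ₂ = 93.62 mol, ξ₁ = 174.1 mol.
Outlet amounts (n = n₀ + Σ ν·ξ):
  C: 559 − 1(174.1) − 1(93.62) = 291.2
  F: 0 + 1(174.1) = 174.1
  B: 0 + 1(93.62) = 93.62
Total out = 559 mol; y_F = 174.1 / 559 = 0.3115.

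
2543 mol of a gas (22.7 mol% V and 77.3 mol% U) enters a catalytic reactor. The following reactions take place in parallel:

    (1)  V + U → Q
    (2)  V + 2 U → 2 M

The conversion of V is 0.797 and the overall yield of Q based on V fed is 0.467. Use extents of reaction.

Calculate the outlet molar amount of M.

381 mol

Yield of Q: 1ξ₁ / 577.3 = 0.467 → ξ₁ = 269.6 mol.
Conversion of V: 1ξ₁ + 1ξ₂ = 0.797 × 577.3 = 460.1 → ξ₂ = 190.5 mol.
Outlet amounts (n = n₀ + Σ ν·ξ):
  V: 577.3 − 1(269.6) − 1(190.5) = 117.2
  U: 1966 − 1(269.6) − 2(190.5) = 1315
  Q: 0 + 1(269.6) = 269.6
  M: 0 + 2(190.5) = 381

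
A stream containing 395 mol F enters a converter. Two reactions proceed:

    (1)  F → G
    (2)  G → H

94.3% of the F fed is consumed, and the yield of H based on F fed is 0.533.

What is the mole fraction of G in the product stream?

0.41

Conversion of F: F consumed = 1ξ₁ = 0.943 × 395 → ξ₁ = 372.5 mol.
Yield of H: 1ξ₂ / 395 = 0.533 → ξ₂ = 210.5 mol.
Outlet amounts (n = n₀ + Σ ν·ξ):
  F: 395 − 1(372.5) = 22.52
  G: 0 + 1(372.5) − 1(210.5) = 161.9
  H: 0 + 1(210.5) = 210.5
Total out = 395 mol; y_G = 161.9 / 395 = 0.41.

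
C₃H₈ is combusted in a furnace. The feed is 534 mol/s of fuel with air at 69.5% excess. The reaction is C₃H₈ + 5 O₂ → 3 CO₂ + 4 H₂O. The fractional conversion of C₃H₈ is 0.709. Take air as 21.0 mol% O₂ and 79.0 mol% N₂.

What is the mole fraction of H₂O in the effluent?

Stoichiometric O₂ = 5 × 534 = 2670 mol/s; O₂ fed = 2670 × 1.695 = 4526 mol/s.
N₂ fed = 4526 × 79/21 = 17030 mol/s.
Fuel reacted = 0.709 × 534 → ξ = 378.6 mol/s.
Outlet (n = n₀ + ν ξ):
  C₃H₈: 534 − 1(378.6) = 155.4
  O₂: 4526 − 5(378.6) = 2633
  N₂: 17030 (inert)
  CO₂: 0 + 3(378.6) = 1136
  H₂O: 0 + 4(378.6) = 1514
Total out = 22460 mol/s; y_H₂O = 1514 / 22460 = 0.06742.

0.0674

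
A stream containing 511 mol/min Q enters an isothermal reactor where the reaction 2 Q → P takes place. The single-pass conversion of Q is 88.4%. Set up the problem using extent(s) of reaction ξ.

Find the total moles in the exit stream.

285 mol/min

Q reacted = 0.884 × 511 = 451.7 mol/min; ν_Q = −2, so ξ = 451.7/2 = 225.9 mol/min.
Outlet amounts (n = n₀ + ν ξ):
  Q: 511 − 2(225.9) = 59.28
  P: 0 + 1(225.9) = 225.9
Total out = 59.28 + 225.9 = 285.1 mol/min.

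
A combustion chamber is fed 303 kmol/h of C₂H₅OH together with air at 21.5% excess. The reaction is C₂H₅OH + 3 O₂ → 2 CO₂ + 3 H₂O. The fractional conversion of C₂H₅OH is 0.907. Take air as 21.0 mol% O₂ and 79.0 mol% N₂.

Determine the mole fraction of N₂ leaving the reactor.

0.712

Stoichiometric O₂ = 3 × 303 = 909 kmol/h; O₂ fed = 909 × 1.215 = 1104 kmol/h.
N₂ fed = 1104 × 79/21 = 4155 kmol/h.
Fuel reacted = 0.907 × 303 → ξ = 274.8 kmol/h.
Outlet (n = n₀ + ν ξ):
  C₂H₅OH: 303 − 1(274.8) = 28.18
  O₂: 1104 − 3(274.8) = 280
  N₂: 4155 (inert)
  CO₂: 0 + 2(274.8) = 549.6
  H₂O: 0 + 3(274.8) = 824.5
Total out = 5837 kmol/h; y_N₂ = 4155 / 5837 = 0.7118.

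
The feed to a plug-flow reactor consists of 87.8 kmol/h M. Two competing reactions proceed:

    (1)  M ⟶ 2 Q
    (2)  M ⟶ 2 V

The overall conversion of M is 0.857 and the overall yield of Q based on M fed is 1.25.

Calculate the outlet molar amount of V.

Yield of Q: 2ξ₁ / 87.8 = 1.25 → ξ₁ = 54.88 kmol/h.
Conversion of M: 1ξ₁ + 1ξ₂ = 0.857 × 87.8 = 75.24 → ξ₂ = 20.37 kmol/h.
Outlet amounts (n = n₀ + Σ ν·ξ):
  M: 87.8 − 1(54.88) − 1(20.37) = 12.56
  Q: 0 + 2(54.88) = 109.8
  V: 0 + 2(20.37) = 40.74

40.7 kmol/h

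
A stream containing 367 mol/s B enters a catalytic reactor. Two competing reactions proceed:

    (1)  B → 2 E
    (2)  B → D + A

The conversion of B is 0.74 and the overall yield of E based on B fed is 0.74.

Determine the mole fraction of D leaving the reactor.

Yield of E: 2ξ₁ / 367 = 0.74 → ξ₁ = 135.8 mol/s.
Conversion of B: 1ξ₁ + 1ξ₂ = 0.74 × 367 = 271.6 → ξ₂ = 135.8 mol/s.
Outlet amounts (n = n₀ + Σ ν·ξ):
  B: 367 − 1(135.8) − 1(135.8) = 95.42
  E: 0 + 2(135.8) = 271.6
  D: 0 + 1(135.8) = 135.8
  A: 0 + 1(135.8) = 135.8
Total out = 638.6 mol/s; y_D = 135.8 / 638.6 = 0.2126.

0.213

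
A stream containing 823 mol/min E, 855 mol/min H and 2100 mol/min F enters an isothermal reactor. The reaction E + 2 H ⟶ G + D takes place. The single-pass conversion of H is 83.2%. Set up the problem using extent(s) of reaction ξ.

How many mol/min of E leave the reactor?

H reacted = 0.832 × 855 = 711.4 mol/min; ν_H = −2, so ξ = 711.4/2 = 355.7 mol/min.
Outlet amounts (n = n₀ + ν ξ):
  E: 823 − 1(355.7) = 467.3
  H: 855 − 2(355.7) = 143.6
  G: 0 + 1(355.7) = 355.7
  D: 0 + 1(355.7) = 355.7
  F: 2100 (inert)

467 mol/min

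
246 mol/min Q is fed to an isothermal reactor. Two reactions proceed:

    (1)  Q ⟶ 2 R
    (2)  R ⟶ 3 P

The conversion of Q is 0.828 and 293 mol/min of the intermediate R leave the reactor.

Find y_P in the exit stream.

Conversion of Q: Q consumed = 1ξ₁ = 0.828 × 246 → ξ₁ = 203.7 mol/min.
R balance: n_R = 0 + 2ξ₁ − 1ξ₂ = 293 → ξ₂ = (2·203.7 − 293)/1 = 114.4 mol/min.
Outlet amounts (n = n₀ + Σ ν·ξ):
  Q: 246 − 1(203.7) = 42.31
  R: 0 + 2(203.7) − 1(114.4) = 293
  P: 0 + 3(114.4) = 343.1
Total out = 678.4 mol/min; y_P = 343.1 / 678.4 = 0.5058.

0.506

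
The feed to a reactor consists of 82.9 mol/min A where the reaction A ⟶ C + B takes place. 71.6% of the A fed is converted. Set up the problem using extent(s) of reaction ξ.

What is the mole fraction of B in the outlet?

0.417

A reacted = 0.716 × 82.9 = 59.36 mol/min; ν_A = −1, so ξ = 59.36/1 = 59.36 mol/min.
Outlet amounts (n = n₀ + ν ξ):
  A: 82.9 − 1(59.36) = 23.54
  C: 0 + 1(59.36) = 59.36
  B: 0 + 1(59.36) = 59.36
Total out = 142.3 mol/min; y_B = 59.36 / 142.3 = 0.4172.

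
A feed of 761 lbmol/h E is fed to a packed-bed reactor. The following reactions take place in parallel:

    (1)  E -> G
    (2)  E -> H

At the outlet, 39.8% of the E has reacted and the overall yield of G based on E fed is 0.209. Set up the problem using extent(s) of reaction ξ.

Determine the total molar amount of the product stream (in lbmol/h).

Yield of G: 1ξ₁ / 761 = 0.209 → ξ₁ = 159 lbmol/h.
Conversion of E: 1ξ₁ + 1ξ₂ = 0.398 × 761 = 302.9 → ξ₂ = 143.8 lbmol/h.
Outlet amounts (n = n₀ + Σ ν·ξ):
  E: 761 − 1(159) − 1(143.8) = 458.1
  G: 0 + 1(159) = 159
  H: 0 + 1(143.8) = 143.8
Total out = 458.1 + 159 + 143.8 = 761 lbmol/h.

761 lbmol/h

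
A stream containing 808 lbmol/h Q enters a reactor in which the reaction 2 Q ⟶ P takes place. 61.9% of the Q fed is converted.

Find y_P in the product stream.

0.448

Q reacted = 0.619 × 808 = 500.2 lbmol/h; ν_Q = −2, so ξ = 500.2/2 = 250.1 lbmol/h.
Outlet amounts (n = n₀ + ν ξ):
  Q: 808 − 2(250.1) = 307.8
  P: 0 + 1(250.1) = 250.1
Total out = 557.9 lbmol/h; y_P = 250.1 / 557.9 = 0.4482.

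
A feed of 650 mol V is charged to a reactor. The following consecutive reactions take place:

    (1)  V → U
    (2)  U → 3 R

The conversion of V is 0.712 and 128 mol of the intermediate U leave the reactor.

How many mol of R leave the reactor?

1000 mol

Conversion of V: V consumed = 1ξ₁ = 0.712 × 650 → ξ₁ = 462.8 mol.
U balance: n_U = 0 + 1ξ₁ − 1ξ₂ = 128 → ξ₂ = (1·462.8 − 128)/1 = 334.8 mol.
Outlet amounts (n = n₀ + Σ ν·ξ):
  V: 650 − 1(462.8) = 187.2
  U: 0 + 1(462.8) − 1(334.8) = 128
  R: 0 + 3(334.8) = 1004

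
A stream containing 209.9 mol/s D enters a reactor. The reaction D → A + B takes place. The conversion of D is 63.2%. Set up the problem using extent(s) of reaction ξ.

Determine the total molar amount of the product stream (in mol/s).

343 mol/s

D reacted = 0.632 × 209.9 = 132.7 mol/s; ν_D = −1, so ξ = 132.7/1 = 132.7 mol/s.
Outlet amounts (n = n₀ + ν ξ):
  D: 209.9 − 1(132.7) = 77.24
  A: 0 + 1(132.7) = 132.7
  B: 0 + 1(132.7) = 132.7
Total out = 77.24 + 132.7 + 132.7 = 342.6 mol/s.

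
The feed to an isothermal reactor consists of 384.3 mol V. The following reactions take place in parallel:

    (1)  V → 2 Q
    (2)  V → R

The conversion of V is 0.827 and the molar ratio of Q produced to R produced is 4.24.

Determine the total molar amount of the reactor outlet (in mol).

Conversion of V: V consumed = 0.827 × 384.3 = 317.8 mol = 1ξ₁ + 1ξ₂.
Selectivity: 2ξ₁ / (1ξ₂) = 4.24 → ξ₁ = 2.12 ξ₂.
Substitute: (1·2.12 + 1) ξ₂ = 317.8 → ξ₂ = 101.9 mol, ξ₁ = 216 mol.
Outlet amounts (n = n₀ + Σ ν·ξ):
  V: 384.3 − 1(216) − 1(101.9) = 66.48
  Q: 0 + 2(216) = 431.9
  R: 0 + 1(101.9) = 101.9
Total out = 66.48 + 431.9 + 101.9 = 600.3 mol.

600 mol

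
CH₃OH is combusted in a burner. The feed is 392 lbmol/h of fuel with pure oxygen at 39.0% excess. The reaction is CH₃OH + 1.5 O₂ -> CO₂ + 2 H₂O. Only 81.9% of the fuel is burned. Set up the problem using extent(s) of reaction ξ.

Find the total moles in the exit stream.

1370 lbmol/h

Stoichiometric O₂ = 1.5 × 392 = 588 lbmol/h; O₂ fed = 588 × 1.390 = 817.3 lbmol/h.
Fuel reacted = 0.819 × 392 → ξ = 321 lbmol/h.
Outlet (n = n₀ + ν ξ):
  CH₃OH: 392 − 1(321) = 70.95
  O₂: 817.3 − 1.5(321) = 335.7
  CO₂: 0 + 1(321) = 321
  H₂O: 0 + 2(321) = 642.1
Total out = 70.95 + 335.7 + 321 + 642.1 = 1370 lbmol/h.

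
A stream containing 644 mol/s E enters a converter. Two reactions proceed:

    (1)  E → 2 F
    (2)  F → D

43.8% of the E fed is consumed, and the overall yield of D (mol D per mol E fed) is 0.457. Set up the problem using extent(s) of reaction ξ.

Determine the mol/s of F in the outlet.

Conversion of E: E consumed = 1ξ₁ = 0.438 × 644 → ξ₁ = 282.1 mol/s.
Yield of D: 1ξ₂ / 644 = 0.457 → ξ₂ = 294.3 mol/s.
Outlet amounts (n = n₀ + Σ ν·ξ):
  E: 644 − 1(282.1) = 361.9
  F: 0 + 2(282.1) − 1(294.3) = 269.8
  D: 0 + 1(294.3) = 294.3

270 mol/s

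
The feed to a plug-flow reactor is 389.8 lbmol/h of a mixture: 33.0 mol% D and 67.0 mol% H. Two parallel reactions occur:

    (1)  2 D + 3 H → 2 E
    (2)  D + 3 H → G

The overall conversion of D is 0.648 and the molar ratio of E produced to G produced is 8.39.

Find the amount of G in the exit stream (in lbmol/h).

8.88 lbmol/h

Conversion of D: D consumed = 0.648 × 128.6 = 83.35 lbmol/h = 2ξ₁ + 1ξ₂.
Selectivity: 2ξ₁ / (1ξ₂) = 8.39 → ξ₁ = 4.195 ξ₂.
Substitute: (2·4.195 + 1) ξ₂ = 83.35 → ξ₂ = 8.877 lbmol/h, ξ₁ = 37.24 lbmol/h.
Outlet amounts (n = n₀ + Σ ν·ξ):
  D: 128.6 − 2(37.24) − 1(8.877) = 45.28
  H: 261.2 − 3(37.24) − 3(8.877) = 122.8
  E: 0 + 2(37.24) = 74.48
  G: 0 + 1(8.877) = 8.877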